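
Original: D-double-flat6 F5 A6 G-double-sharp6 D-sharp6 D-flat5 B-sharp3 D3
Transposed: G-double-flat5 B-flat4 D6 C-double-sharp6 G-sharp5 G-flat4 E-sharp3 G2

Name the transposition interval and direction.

down a perfect fifth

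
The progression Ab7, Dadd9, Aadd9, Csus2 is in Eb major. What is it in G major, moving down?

C7 F#add9 C#add9 Esus2

Eb major down to G major is a minor sixth; each chord root moves by that interval while the quality stays the same.
Ab7: root Ab down a minor sixth → C, giving C7.
Dadd9: root D down a minor sixth → F#, giving F#add9.
Aadd9: root A down a minor sixth → C#, giving C#add9.
Csus2: root C down a minor sixth → E, giving Esus2.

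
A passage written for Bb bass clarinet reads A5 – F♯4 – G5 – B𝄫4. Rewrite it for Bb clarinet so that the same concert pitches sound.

First find concert pitch: the Bb bass clarinet sounds a major ninth below written, so A5 F♯4 G5 B𝄫4 sounds G4 E3 F4 Abb3.
Then write for Bb clarinet: it sounds a major second below written, so the part must be a major second above concert.
G4 → A4
E3 → F#3
F4 → G4
Abb3 → Bbb3

A4 F#3 G4 Bbb3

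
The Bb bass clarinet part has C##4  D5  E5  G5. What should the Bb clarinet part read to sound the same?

First find concert pitch: the Bb bass clarinet sounds a major ninth below written, so C##4 D5 E5 G5 sounds B#2 C4 D4 F4.
Then write for Bb clarinet: it sounds a major second below written, so the part must be a major second above concert.
B#2 → C##3
C4 → D4
D4 → E4
F4 → G4

C##3 D4 E4 G4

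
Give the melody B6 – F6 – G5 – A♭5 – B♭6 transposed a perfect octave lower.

B5 F5 G4 Ab4 Bb5

B6: an octave down reaches B, and 12 semitones makes it B5.
F6: an octave down reaches F, and 12 semitones makes it F5.
G5: an octave down reaches G, and 12 semitones makes it G4.
Ab5 down a perfect octave is Ab4.
A perfect octave down from Bb6 gives Bb5.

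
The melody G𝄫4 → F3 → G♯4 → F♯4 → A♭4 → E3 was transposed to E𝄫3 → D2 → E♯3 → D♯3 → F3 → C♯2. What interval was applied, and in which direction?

down a minor tenth

Take the first pair: Gbb4 → Ebb3. G to E spans 10 letter names, so the interval is some kind of tenth.
Ebb3 to Gbb4 is 15 semitones, which makes it a minor tenth; the second version is lower, so the direction is down.
Checking another pair — E3 → C#2 — gives the same interval.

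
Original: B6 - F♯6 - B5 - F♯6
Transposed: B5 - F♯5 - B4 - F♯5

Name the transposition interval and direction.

down a perfect octave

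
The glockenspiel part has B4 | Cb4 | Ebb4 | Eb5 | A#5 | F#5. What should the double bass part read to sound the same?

First find concert pitch: the glockenspiel sounds a perfect fifteenth above written, so B4 Cb4 Ebb4 Eb5 A#5 F#5 sounds B6 Cb6 Ebb6 Eb7 A#7 F#7.
Then write for double bass: it sounds a perfect octave below written, so the part must be a perfect octave above concert.
B6 → B7
Cb6 → Cb7
Ebb6 → Ebb7
Eb7 → Eb8
A#7 → A#8
F#7 → F#8

B7 Cb7 Ebb7 Eb8 A#8 F#8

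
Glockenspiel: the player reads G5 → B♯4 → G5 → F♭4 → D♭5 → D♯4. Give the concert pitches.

G7 B#6 G7 Fb6 Db7 D#6

Written C4 on the glockenspiel sounds as C6, a perfect fifteenth higher; apply that shift to every note.
G5 to G7
B#4 to B#6
G5 to G7
Fb4 to Fb6
Db5 to Db7
D#4 to D#6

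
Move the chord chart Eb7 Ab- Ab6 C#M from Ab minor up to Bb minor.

F7 Bb- Bb6 D#M

Ab minor up to Bb minor is a major second; each chord root moves by that interval while the quality stays the same.
Eb7: root Eb up a major second → F, giving F7.
Ab-: root Ab up a major second → Bb, giving Bb-.
Ab6: root Ab up a major second → Bb, giving Bb6.
C#M: root C# up a major second → D#, giving D#M.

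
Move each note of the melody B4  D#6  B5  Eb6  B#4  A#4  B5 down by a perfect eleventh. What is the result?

A perfect eleventh down from B4 gives F#3.
D#6: an eleventh down reaches A, and 17 semitones makes it A#4.
B5 down a perfect eleventh is F#4.
Eb6: an eleventh down reaches B, and 17 semitones makes it Bb4.
B#4: an eleventh down reaches F, and 17 semitones makes it F##3.
A perfect eleventh down from A#4 gives E#3.
B5: an eleventh down reaches F, and 17 semitones makes it F#4.

F#3 A#4 F#4 Bb4 F##3 E#3 F#4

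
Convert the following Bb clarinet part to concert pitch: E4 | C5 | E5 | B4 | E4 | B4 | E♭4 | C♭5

D4 Bb4 D5 A4 D4 A4 Db4 Bbb4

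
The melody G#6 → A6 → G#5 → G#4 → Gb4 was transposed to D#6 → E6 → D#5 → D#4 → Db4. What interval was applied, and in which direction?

From G#6 to D#6 is 4 letter names — a fourth of some quality.
D#6 to G#6 is 5 semitones, which makes it a perfect fourth; the second version is lower, so the direction is down.
Checking another pair — Gb4 → Db4 — gives the same interval.

down a perfect fourth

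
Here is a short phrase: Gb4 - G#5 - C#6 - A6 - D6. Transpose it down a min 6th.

Gb4 to Bb3
G#5 to B#4
C#6 to E#5
A6 to C#6
D6 to F#5

Bb3 B#4 E#5 C#6 F#5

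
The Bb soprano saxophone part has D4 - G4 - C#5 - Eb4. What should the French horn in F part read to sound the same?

G4 C5 F#5 Ab4

First find concert pitch: the Bb soprano saxophone sounds a major second below written, so D4 G4 C#5 Eb4 sounds C4 F4 B4 Db4.
Then write for French horn in F: it sounds a perfect fifth below written, so the part must be a perfect fifth above concert.
C4 → G4
F4 → C5
B4 → F#5
Db4 → Ab4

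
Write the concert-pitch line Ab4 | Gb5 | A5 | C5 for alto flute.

Db5 Cb6 D6 F5

Written C4 sounds as G3 on the alto flute, so concert pitches are written a perfect fourth up.
Ab4 to Db5
Gb5 to Cb6
A5 to D6
C5 to F5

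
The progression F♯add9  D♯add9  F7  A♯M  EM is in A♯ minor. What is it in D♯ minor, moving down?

Badd9 G#add9 Bb7 D#M AM

A♯ minor down to D♯ minor is a perfect fifth; each chord root moves by that interval while the quality stays the same.
F♯add9: root F♯ down a perfect fifth → B, giving Badd9.
D♯add9: root D♯ down a perfect fifth → G#, giving G#add9.
F7: root F down a perfect fifth → Bb, giving Bb7.
A♯M: root A♯ down a perfect fifth → D#, giving D#M.
EM: root E down a perfect fifth → A, giving AM.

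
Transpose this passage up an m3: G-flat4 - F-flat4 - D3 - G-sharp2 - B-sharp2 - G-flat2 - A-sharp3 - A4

Gb4 gives Bbb4
Fb4 gives Abb4
D3 gives F3
G#2 gives B2
B#2 gives D#3
Gb2 gives Bbb2
A#3 gives C#4
A4 gives C5

Bbb4 Abb4 F3 B2 D#3 Bbb2 C#4 C5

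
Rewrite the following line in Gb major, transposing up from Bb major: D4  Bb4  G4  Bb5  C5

Bb4 Gb5 Eb5 Gb6 Ab5

Bb major to Gb major up is a minor sixth, so every note moves up by that interval.
D4 → Bb4
Bb4 → Gb5
G4 → Eb5
Bb5 → Gb6
C5 → Ab5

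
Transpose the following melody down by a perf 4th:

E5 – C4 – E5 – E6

B4 G3 B4 B5

A perfect fourth down from E5 gives B4.
C4 down a perfect fourth is G3.
E5 down a perfect fourth is B4.
E6: a fourth down reaches B, and 5 semitones makes it B5.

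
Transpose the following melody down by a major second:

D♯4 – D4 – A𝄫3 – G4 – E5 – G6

C#4 C4 Gbb3 F4 D5 F6

D#4 → C#4
D4 → C4
Abb3 → Gbb3
G4 → F4
E5 → D5
G6 → F6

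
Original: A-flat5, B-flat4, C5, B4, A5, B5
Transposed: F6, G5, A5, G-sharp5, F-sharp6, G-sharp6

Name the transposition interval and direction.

up a major sixth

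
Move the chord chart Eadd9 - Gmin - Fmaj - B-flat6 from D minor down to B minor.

C#add9 Emin Dmaj G6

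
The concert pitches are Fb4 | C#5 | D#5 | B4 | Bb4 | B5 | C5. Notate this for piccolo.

Fb3 C#4 D#4 B3 Bb3 B4 C4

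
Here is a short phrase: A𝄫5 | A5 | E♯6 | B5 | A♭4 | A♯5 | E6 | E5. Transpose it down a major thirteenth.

Abb5 to Cbb4
A5 to C4
E#6 to G#4
B5 to D4
Ab4 to Cb3
A#5 to C#4
E6 to G4
E5 to G3

Cbb4 C4 G#4 D4 Cb3 C#4 G4 G3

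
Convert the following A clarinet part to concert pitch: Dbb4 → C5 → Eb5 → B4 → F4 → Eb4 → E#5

Written C4 on the A clarinet sounds as A3, a minor third lower; apply that shift to every note.
Dbb4 becomes Bbb3
C5 becomes A4
Eb5 becomes C5
B4 becomes G#4
F4 becomes D4
Eb4 becomes C4
E#5 becomes C##5

Bbb3 A4 C5 G#4 D4 C4 C##5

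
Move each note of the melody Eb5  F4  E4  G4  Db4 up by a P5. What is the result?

Eb5 → Bb5
F4 → C5
E4 → B4
G4 → D5
Db4 → Ab4

Bb5 C5 B4 D5 Ab4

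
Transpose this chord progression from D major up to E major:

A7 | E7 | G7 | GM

B7 F#7 A7 AM

D major up to E major is a major second; each chord root moves by that interval while the quality stays the same.
A7: root A up a major second → B, giving B7.
E7: root E up a major second → F#, giving F#7.
G7: root G up a major second → A, giving A7.
GM: root G up a major second → A, giving AM.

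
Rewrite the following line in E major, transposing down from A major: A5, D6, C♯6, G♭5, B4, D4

From A down to E is a perfect fourth; apply that to each pitch.
A5 → E5
D6 → A5
C#6 → G#5
Gb5 → Db5
B4 → F#4
D4 → A3

E5 A5 G#5 Db5 F#4 A3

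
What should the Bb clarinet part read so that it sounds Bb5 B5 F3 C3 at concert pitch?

The Bb clarinet sounds a major second below written, so the written part must be a major second above concert — transpose each note up.
Bb5 -> C6
B5 -> C#6
F3 -> G3
C3 -> D3

C6 C#6 G3 D3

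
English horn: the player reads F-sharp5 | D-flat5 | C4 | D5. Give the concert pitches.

B4 Gb4 F3 G4

Written C4 on the English horn sounds as F3, a perfect fifth lower; apply that shift to every note.
F#5 becomes B4
Db5 becomes Gb4
C4 becomes F3
D5 becomes G4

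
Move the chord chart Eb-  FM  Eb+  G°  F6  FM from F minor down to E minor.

F minor down to E minor is a minor second; each chord root moves by that interval while the quality stays the same.
Eb-: root Eb down a minor second → D, giving D-.
FM: root F down a minor second → E, giving EM.
Eb+: root Eb down a minor second → D, giving D+.
G°: root G down a minor second → F#, giving F#°.
F6: root F down a minor second → E, giving E6.
FM: root F down a minor second → E, giving EM.

D- EM D+ F#° E6 EM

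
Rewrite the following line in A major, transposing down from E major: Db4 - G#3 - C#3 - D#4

E major to A major down is a perfect fifth, so every note moves down by that interval.
Db4 gives Gb3
G#3 gives C#3
C#3 gives F#2
D#4 gives G#3

Gb3 C#3 F#2 G#3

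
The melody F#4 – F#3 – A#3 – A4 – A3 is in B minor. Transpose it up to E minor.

B4 B3 D#4 D5 D4

From B up to E is a perfect fourth; apply that to each pitch.
F#4 becomes B4
F#3 becomes B3
A#3 becomes D#4
A4 becomes D5
A3 becomes D4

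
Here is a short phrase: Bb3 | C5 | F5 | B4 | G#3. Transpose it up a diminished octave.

Bb3 up a diminished octave is Bbb4.
C5: an octave up reaches C, and 11 semitones makes it Cb6.
F5 up a diminished octave is Fb6.
A diminished octave up from B4 gives Bb5.
A diminished octave up from G#3 gives G4.

Bbb4 Cb6 Fb6 Bb5 G4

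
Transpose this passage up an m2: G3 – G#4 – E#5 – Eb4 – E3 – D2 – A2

Ab3 A4 F#5 Fb4 F3 Eb2 Bb2

G3 becomes Ab3
G#4 becomes A4
E#5 becomes F#5
Eb4 becomes Fb4
E3 becomes F3
D2 becomes Eb2
A2 becomes Bb2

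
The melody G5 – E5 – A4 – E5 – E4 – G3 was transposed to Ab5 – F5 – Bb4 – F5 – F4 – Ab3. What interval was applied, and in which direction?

up a minor second

From G5 to Ab5 is 2 letter names — a second of some quality.
G5 to Ab5 is 1 semitone, which makes it a minor second; the second version is higher, so the direction is up.
Checking another pair — G3 → Ab3 — gives the same interval.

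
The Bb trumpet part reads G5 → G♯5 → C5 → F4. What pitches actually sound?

F5 F#5 Bb4 Eb4

Written C4 on the Bb trumpet sounds as Bb3, a major second lower; apply that shift to every note.
G5 becomes F5
G#5 becomes F#5
C5 becomes Bb4
F4 becomes Eb4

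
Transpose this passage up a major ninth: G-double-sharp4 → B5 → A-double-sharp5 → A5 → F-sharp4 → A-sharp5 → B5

A##5 C#7 B##6 B6 G#5 B#6 C#7

G##4 gives A##5
B5 gives C#7
A##5 gives B##6
A5 gives B6
F#4 gives G#5
A#5 gives B#6
B5 gives C#7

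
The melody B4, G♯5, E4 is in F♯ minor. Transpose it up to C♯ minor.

F#5 D#6 B4

F♯ minor to C♯ minor up is a perfect fifth, so every note moves up by that interval.
B4 to F#5
G#5 to D#6
E4 to B4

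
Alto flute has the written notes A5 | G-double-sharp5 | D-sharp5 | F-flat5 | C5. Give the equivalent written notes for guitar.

E6 D##6 A#5 Cb6 G5

First find concert pitch: the alto flute sounds a perfect fourth below written, so A5 G-double-sharp5 D-sharp5 F-flat5 C5 sounds E5 D##5 A#4 Cb5 G4.
Then write for guitar: it sounds a perfect octave below written, so the part must be a perfect octave above concert.
E5 → E6
D##5 → D##6
A#4 → A#5
Cb5 → Cb6
G4 → G5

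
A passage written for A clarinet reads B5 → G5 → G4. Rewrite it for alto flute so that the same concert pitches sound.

First find concert pitch: the A clarinet sounds a minor third below written, so B5 G5 G4 sounds G#5 E5 E4.
Then write for alto flute: it sounds a perfect fourth below written, so the part must be a perfect fourth above concert.
G#5 → C#6
E5 → A5
E4 → A4

C#6 A5 A4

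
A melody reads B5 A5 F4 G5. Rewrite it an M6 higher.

G#6 F#6 D5 E6

B5 to G#6
A5 to F#6
F4 to D5
G5 to E6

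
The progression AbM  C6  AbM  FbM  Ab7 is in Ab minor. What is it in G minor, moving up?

Ab minor up to G minor is a major seventh; each chord root moves by that interval while the quality stays the same.
AbM: root Ab up a major seventh → G, giving GM.
C6: root C up a major seventh → B, giving B6.
AbM: root Ab up a major seventh → G, giving GM.
FbM: root Fb up a major seventh → Eb, giving EbM.
Ab7: root Ab up a major seventh → G, giving G7.

GM B6 GM EbM G7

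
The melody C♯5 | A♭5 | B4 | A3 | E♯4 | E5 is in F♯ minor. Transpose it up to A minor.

E5 Cb6 D5 C4 G#4 G5

From F♯ up to A is a minor third; apply that to each pitch.
C#5 to E5
Ab5 to Cb6
B4 to D5
A3 to C4
E#4 to G#4
E5 to G5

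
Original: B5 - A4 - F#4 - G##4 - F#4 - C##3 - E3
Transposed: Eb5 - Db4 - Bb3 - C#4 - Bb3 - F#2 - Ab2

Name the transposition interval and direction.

down an augmented fifth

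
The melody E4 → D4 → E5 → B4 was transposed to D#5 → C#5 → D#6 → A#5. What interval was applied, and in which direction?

From E4 to D#5 is 7 letter names — a seventh of some quality.
E4 to D#5 is 11 semitones, which makes it a major seventh; the second version is higher, so the direction is up.
Checking another pair — B4 → A#5 — gives the same interval.

up a major seventh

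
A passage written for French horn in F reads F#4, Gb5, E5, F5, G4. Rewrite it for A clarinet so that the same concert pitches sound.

First find concert pitch: the French horn in F sounds a perfect fifth below written, so F#4 Gb5 E5 F5 G4 sounds B3 Cb5 A4 Bb4 C4.
Then write for A clarinet: it sounds a minor third below written, so the part must be a minor third above concert.
B3 → D4
Cb5 → Ebb5
A4 → C5
Bb4 → Db5
C4 → Eb4

D4 Ebb5 C5 Db5 Eb4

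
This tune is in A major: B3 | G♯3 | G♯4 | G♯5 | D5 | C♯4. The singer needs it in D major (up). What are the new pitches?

A major to D major up is a perfect fourth, so every note moves up by that interval.
B3 -> E4
G#3 -> C#4
G#4 -> C#5
G#5 -> C#6
D5 -> G5
C#4 -> F#4

E4 C#4 C#5 C#6 G5 F#4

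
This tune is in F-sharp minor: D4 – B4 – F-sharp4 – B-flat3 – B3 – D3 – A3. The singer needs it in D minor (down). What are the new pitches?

F-sharp minor to D minor down is a major third, so every note moves down by that interval.
D4 becomes Bb3
B4 becomes G4
F#4 becomes D4
Bb3 becomes Gb3
B3 becomes G3
D3 becomes Bb2
A3 becomes F3

Bb3 G4 D4 Gb3 G3 Bb2 F3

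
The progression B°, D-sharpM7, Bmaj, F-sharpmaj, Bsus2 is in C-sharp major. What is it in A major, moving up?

G° BM7 Gmaj Dmaj Gsus2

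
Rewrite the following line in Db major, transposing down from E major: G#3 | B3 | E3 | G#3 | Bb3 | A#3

F3 Ab3 Db3 F3 Abb3 G3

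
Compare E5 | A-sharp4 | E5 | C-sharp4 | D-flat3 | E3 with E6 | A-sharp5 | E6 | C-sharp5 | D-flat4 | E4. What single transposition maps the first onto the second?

up a perfect octave

Take the first pair: E5 → E6. E to E spans 8 letter names, so the interval is some kind of octave.
E5 to E6 is 12 semitones, which makes it a perfect octave; the second version is higher, so the direction is up.
Checking another pair — E3 → E4 — gives the same interval.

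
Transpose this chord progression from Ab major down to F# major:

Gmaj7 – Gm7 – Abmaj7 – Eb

E#maj7 E#m7 F#maj7 C#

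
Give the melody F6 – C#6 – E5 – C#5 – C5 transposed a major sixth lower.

Ab5 E5 G4 E4 Eb4

F6 becomes Ab5
C#6 becomes E5
E5 becomes G4
C#5 becomes E4
C5 becomes Eb4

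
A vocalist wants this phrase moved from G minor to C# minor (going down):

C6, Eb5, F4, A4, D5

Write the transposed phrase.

F#5 A4 B3 D#4 G#4

G minor to C# minor down is a diminished fifth, so every note moves down by that interval.
C6 → F#5
Eb5 → A4
F4 → B3
A4 → D#4
D5 → G#4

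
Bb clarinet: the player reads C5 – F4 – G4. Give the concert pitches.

Written C4 on the Bb clarinet sounds as Bb3, a major second lower; apply that shift to every note.
C5 → Bb4
F4 → Eb4
G4 → F4

Bb4 Eb4 F4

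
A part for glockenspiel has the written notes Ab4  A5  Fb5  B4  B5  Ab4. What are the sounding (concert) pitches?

Written C4 on the glockenspiel sounds as C6, a perfect fifteenth higher; apply that shift to every note.
Ab4 becomes Ab6
A5 becomes A7
Fb5 becomes Fb7
B4 becomes B6
B5 becomes B7
Ab4 becomes Ab6

Ab6 A7 Fb7 B6 B7 Ab6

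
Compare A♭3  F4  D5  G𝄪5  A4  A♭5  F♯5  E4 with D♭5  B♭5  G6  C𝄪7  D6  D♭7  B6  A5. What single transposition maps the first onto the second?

up a perfect eleventh

Take the first pair: Ab3 → Db5. A to D spans 11 letter names, so the interval is some kind of eleventh.
Ab3 to Db5 is 17 semitones, which makes it a perfect eleventh; the second version is higher, so the direction is up.
Checking another pair — E4 → A5 — gives the same interval.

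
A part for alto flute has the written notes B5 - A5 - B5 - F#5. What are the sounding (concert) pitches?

F#5 E5 F#5 C#5

The alto flute sounds a perfect fourth below written, so transpose each written note down a perfect fourth.
B5 gives F#5
A5 gives E5
B5 gives F#5
F#5 gives C#5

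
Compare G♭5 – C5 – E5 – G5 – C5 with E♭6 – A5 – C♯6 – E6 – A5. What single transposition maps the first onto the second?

Take the first pair: Gb5 → Eb6. G to E spans 6 letter names, so the interval is some kind of sixth.
Gb5 to Eb6 is 9 semitones, which makes it a major sixth; the second version is higher, so the direction is up.
Checking another pair — C5 → A5 — gives the same interval.

up a major sixth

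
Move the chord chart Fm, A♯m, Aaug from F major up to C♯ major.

C#m E##m E#aug

F major up to C♯ major is an augmented fifth; each chord root moves by that interval while the quality stays the same.
Fm: root F up an augmented fifth → C#, giving C#m.
A♯m: root A♯ up an augmented fifth → E##, giving E##m.
Aaug: root A up an augmented fifth → E#, giving E#aug.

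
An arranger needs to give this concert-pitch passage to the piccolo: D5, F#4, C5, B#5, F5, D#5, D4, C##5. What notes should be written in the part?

The piccolo sounds a perfect octave above written, so the written part must be a perfect octave below concert — transpose each note down.
D5 gives D4
F#4 gives F#3
C5 gives C4
B#5 gives B#4
F5 gives F4
D#5 gives D#4
D4 gives D3
C##5 gives C##4

D4 F#3 C4 B#4 F4 D#4 D3 C##4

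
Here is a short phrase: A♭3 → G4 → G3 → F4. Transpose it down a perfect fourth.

Eb3 D4 D3 C4

Ab3 gives Eb3
G4 gives D4
G3 gives D3
F4 gives C4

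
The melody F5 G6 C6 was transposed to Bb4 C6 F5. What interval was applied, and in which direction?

Take the first pair: F5 → Bb4. F to B spans 5 letter names, so the interval is some kind of fifth.
Bb4 to F5 is 7 semitones, which makes it a perfect fifth; the second version is lower, so the direction is down.
Checking another pair — C6 → F5 — gives the same interval.

down a perfect fifth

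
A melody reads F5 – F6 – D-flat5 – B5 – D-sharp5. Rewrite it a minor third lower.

F5 down a minor third is D5.
F6: a third down reaches D, and 3 semitones makes it D6.
Db5 down a minor third is Bb4.
B5 down a minor third is G#5.
D#5 down a minor third is B#4.

D5 D6 Bb4 G#5 B#4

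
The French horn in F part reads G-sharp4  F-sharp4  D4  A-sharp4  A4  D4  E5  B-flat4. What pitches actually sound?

Written C4 on the French horn in F sounds as F3, a perfect fifth lower; apply that shift to every note.
G#4 becomes C#4
F#4 becomes B3
D4 becomes G3
A#4 becomes D#4
A4 becomes D4
D4 becomes G3
E5 becomes A4
Bb4 becomes Eb4

C#4 B3 G3 D#4 D4 G3 A4 Eb4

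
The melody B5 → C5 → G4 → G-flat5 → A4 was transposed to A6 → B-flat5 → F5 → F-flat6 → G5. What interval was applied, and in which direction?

up a minor seventh

From B5 to A6 is 7 letter names — a seventh of some quality.
B5 to A6 is 10 semitones, which makes it a minor seventh; the second version is higher, so the direction is up.
Checking another pair — A4 → G5 — gives the same interval.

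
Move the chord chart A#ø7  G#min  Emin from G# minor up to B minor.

C#ø7 Bmin Gmin

G# minor up to B minor is a minor third; each chord root moves by that interval while the quality stays the same.
A#ø7: root A# up a minor third → C#, giving C#ø7.
G#min: root G# up a minor third → B, giving Bmin.
Emin: root E up a minor third → G, giving Gmin.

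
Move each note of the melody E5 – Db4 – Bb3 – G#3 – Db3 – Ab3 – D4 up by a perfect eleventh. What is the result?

A6 Gb5 Eb5 C#5 Gb4 Db5 G5

E5 to A6
Db4 to Gb5
Bb3 to Eb5
G#3 to C#5
Db3 to Gb4
Ab3 to Db5
D4 to G5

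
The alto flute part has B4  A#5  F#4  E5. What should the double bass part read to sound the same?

F#5 E#6 C#5 B5

First find concert pitch: the alto flute sounds a perfect fourth below written, so B4 A#5 F#4 E5 sounds F#4 E#5 C#4 B4.
Then write for double bass: it sounds a perfect octave below written, so the part must be a perfect octave above concert.
F#4 → F#5
E#5 → E#6
C#4 → C#5
B4 → B5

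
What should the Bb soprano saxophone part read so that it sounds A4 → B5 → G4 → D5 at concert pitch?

B4 C#6 A4 E5

The Bb soprano saxophone sounds a major second below written, so the written part must be a major second above concert — transpose each note up.
A4 to B4
B5 to C#6
G4 to A4
D5 to E5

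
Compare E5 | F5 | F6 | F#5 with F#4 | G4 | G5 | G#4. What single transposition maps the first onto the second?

From E5 to F#4 is 7 letter names — a seventh of some quality.
F#4 to E5 is 10 semitones, which makes it a minor seventh; the second version is lower, so the direction is down.
Checking another pair — F#5 → G#4 — gives the same interval.

down a minor seventh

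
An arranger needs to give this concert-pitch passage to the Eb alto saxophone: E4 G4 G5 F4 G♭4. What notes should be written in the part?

C#5 E5 E6 D5 Eb5

The Eb alto saxophone sounds a major sixth below written, so the written part must be a major sixth above concert — transpose each note up.
E4 becomes C#5
G4 becomes E5
G5 becomes E6
F4 becomes D5
Gb4 becomes Eb5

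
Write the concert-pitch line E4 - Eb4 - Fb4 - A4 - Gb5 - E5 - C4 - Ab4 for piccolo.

Written C4 sounds as C5 on the piccolo, so concert pitches are written a perfect octave down.
E4 → E3
Eb4 → Eb3
Fb4 → Fb3
A4 → A3
Gb5 → Gb4
E5 → E4
C4 → C3
Ab4 → Ab3

E3 Eb3 Fb3 A3 Gb4 E4 C3 Ab3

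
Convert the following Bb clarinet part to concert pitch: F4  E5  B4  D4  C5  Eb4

Eb4 D5 A4 C4 Bb4 Db4

Written C4 on the Bb clarinet sounds as Bb3, a major second lower; apply that shift to every note.
F4 → Eb4
E5 → D5
B4 → A4
D4 → C4
C5 → Bb4
Eb4 → Db4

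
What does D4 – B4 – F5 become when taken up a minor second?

Eb4 C5 Gb5

D4 → Eb4
B4 → C5
F5 → Gb5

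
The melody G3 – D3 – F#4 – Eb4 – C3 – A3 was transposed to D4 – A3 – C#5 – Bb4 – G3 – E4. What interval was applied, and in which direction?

up a perfect fifth

Take the first pair: G3 → D4. G to D spans 5 letter names, so the interval is some kind of fifth.
G3 to D4 is 7 semitones, which makes it a perfect fifth; the second version is higher, so the direction is up.
Checking another pair — A3 → E4 — gives the same interval.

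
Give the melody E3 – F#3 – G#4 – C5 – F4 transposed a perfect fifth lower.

A2 B2 C#4 F4 Bb3

E3 to A2
F#3 to B2
G#4 to C#4
C5 to F4
F4 to Bb3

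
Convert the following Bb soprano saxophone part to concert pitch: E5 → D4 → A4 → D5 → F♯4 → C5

D5 C4 G4 C5 E4 Bb4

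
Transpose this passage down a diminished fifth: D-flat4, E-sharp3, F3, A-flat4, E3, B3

Db4 -> G3
E#3 -> A##2
F3 -> B2
Ab4 -> D4
E3 -> A#2
B3 -> E#3

G3 A##2 B2 D4 A#2 E#3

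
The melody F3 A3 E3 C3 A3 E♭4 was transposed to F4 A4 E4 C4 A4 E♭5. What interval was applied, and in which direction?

up a perfect octave

From F3 to F4 is 8 letter names — an octave of some quality.
F3 to F4 is 12 semitones, which makes it a perfect octave; the second version is higher, so the direction is up.
Checking another pair — Eb4 → Eb5 — gives the same interval.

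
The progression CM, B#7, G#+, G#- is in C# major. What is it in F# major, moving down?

FM E#7 C#+ C#-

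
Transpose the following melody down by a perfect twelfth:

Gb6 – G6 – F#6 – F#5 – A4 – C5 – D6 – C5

Cb5 C5 B4 B3 D3 F3 G4 F3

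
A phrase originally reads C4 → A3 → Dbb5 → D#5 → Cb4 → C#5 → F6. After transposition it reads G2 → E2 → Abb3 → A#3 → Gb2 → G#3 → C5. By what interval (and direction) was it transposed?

down a perfect eleventh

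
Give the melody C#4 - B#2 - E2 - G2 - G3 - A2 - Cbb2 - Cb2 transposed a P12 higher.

C#4 up a perfect twelfth is G#5.
B#2 up a perfect twelfth is F##4.
A perfect twelfth up from E2 gives B3.
A perfect twelfth up from G2 gives D4.
G3: a twelfth up reaches D, and 19 semitones makes it D5.
A perfect twelfth up from A2 gives E4.
Cbb2 up a perfect twelfth is Gbb3.
A perfect twelfth up from Cb2 gives Gb3.

G#5 F##4 B3 D4 D5 E4 Gbb3 Gb3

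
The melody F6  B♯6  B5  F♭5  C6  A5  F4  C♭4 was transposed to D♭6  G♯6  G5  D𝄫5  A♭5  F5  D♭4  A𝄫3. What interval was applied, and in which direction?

From F6 to Db6 is 3 letter names — a third of some quality.
Db6 to F6 is 4 semitones, which makes it a major third; the second version is lower, so the direction is down.
Checking another pair — Cb4 → Abb3 — gives the same interval.

down a major third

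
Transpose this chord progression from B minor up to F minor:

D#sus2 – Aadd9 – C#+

Asus2 Ebadd9 G+

B minor up to F minor is a diminished fifth; each chord root moves by that interval while the quality stays the same.
D#sus2: root D# up a diminished fifth → A, giving Asus2.
Aadd9: root A up a diminished fifth → Eb, giving Ebadd9.
C#+: root C# up a diminished fifth → G, giving G+.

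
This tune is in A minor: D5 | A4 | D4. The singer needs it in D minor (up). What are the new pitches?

G5 D5 G4

From A up to D is a perfect fourth; apply that to each pitch.
D5 to G5
A4 to D5
D4 to G4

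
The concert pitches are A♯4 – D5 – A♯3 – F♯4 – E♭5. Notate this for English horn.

Written C4 sounds as F3 on the English horn, so concert pitches are written a perfect fifth up.
A#4 to E#5
D5 to A5
A#3 to E#4
F#4 to C#5
Eb5 to Bb5

E#5 A5 E#4 C#5 Bb5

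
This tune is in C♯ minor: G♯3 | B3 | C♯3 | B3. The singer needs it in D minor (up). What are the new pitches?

A3 C4 D3 C4

C♯ minor to D minor up is a minor second, so every note moves up by that interval.
G#3 → A3
B3 → C4
C#3 → D3
B3 → C4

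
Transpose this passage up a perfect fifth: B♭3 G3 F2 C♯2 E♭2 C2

Bb3: a fifth up reaches F, and 7 semitones makes it F4.
A perfect fifth up from G3 gives D4.
F2 up a perfect fifth is C3.
A perfect fifth up from C#2 gives G#2.
Eb2 up a perfect fifth is Bb2.
A perfect fifth up from C2 gives G2.

F4 D4 C3 G#2 Bb2 G2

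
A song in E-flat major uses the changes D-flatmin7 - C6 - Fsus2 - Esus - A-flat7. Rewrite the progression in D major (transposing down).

Cmin7 B6 Esus2 D#sus G7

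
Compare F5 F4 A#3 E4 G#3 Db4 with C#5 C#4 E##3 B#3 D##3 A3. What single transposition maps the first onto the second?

down a diminished fourth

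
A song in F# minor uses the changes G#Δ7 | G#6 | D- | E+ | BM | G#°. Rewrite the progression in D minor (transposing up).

F# minor up to D minor is a minor sixth; each chord root moves by that interval while the quality stays the same.
G#Δ7: root G# up a minor sixth → E, giving EΔ7.
G#6: root G# up a minor sixth → E, giving E6.
D-: root D up a minor sixth → Bb, giving Bb-.
E+: root E up a minor sixth → C, giving C+.
BM: root B up a minor sixth → G, giving GM.
G#°: root G# up a minor sixth → E, giving E°.

EΔ7 E6 Bb- C+ GM E°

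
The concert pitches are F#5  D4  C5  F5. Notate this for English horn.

The English horn sounds a perfect fifth below written, so the written part must be a perfect fifth above concert — transpose each note up.
F#5 to C#6
D4 to A4
C5 to G5
F5 to C6

C#6 A4 G5 C6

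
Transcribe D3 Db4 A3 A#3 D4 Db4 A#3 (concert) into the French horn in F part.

A3 Ab4 E4 E#4 A4 Ab4 E#4

Written C4 sounds as F3 on the French horn in F, so concert pitches are written a perfect fifth up.
D3 → A3
Db4 → Ab4
A3 → E4
A#3 → E#4
D4 → A4
Db4 → Ab4
A#3 → E#4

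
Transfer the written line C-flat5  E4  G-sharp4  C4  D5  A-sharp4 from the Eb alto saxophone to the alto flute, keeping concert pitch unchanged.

First find concert pitch: the Eb alto saxophone sounds a major sixth below written, so C-flat5 E4 G-sharp4 C4 D5 A-sharp4 sounds Ebb4 G3 B3 Eb3 F4 C#4.
Then write for alto flute: it sounds a perfect fourth below written, so the part must be a perfect fourth above concert.
Ebb4 → Abb4
G3 → C4
B3 → E4
Eb3 → Ab3
F4 → Bb4
C#4 → F#4

Abb4 C4 E4 Ab3 Bb4 F#4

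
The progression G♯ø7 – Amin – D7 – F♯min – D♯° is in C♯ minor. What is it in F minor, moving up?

C♯ minor up to F minor is a diminished fourth; each chord root moves by that interval while the quality stays the same.
G♯ø7: root G♯ up a diminished fourth → C, giving Cø7.
Amin: root A up a diminished fourth → Db, giving Dbmin.
D7: root D up a diminished fourth → Gb, giving Gb7.
F♯min: root F♯ up a diminished fourth → Bb, giving Bbmin.
D♯°: root D♯ up a diminished fourth → G, giving G°.

Cø7 Dbmin Gb7 Bbmin G°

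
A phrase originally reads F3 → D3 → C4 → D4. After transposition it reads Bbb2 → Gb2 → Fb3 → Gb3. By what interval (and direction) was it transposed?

Take the first pair: F3 → Bbb2. F to B spans 5 letter names, so the interval is some kind of fifth.
Bbb2 to F3 is 8 semitones, which makes it an augmented fifth; the second version is lower, so the direction is down.
Checking another pair — D4 → Gb3 — gives the same interval.

down an augmented fifth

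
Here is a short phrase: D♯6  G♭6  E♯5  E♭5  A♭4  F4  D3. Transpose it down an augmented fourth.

A5 Dbb6 B4 Bbb4 Ebb4 Cb4 Ab2

D#6 down an augmented fourth is A5.
An augmented fourth down from Gb6 gives Dbb6.
E#5: a fourth down reaches B, and 6 semitones makes it B4.
An augmented fourth down from Eb5 gives Bbb4.
Ab4 down an augmented fourth is Ebb4.
F4 down an augmented fourth is Cb4.
D3: a fourth down reaches A, and 6 semitones makes it Ab2.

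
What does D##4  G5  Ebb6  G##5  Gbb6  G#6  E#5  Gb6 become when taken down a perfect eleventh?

D##4 gives A##2
G5 gives D4
Ebb6 gives Bbb4
G##5 gives D##4
Gbb6 gives Dbb5
G#6 gives D#5
E#5 gives B#3
Gb6 gives Db5

A##2 D4 Bbb4 D##4 Dbb5 D#5 B#3 Db5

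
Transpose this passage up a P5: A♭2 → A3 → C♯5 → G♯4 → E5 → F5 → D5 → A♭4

Eb3 E4 G#5 D#5 B5 C6 A5 Eb5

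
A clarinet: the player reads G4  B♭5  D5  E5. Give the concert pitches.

E4 G5 B4 C#5

The A clarinet sounds a minor third below written, so transpose each written note down a minor third.
G4 becomes E4
Bb5 becomes G5
D5 becomes B4
E5 becomes C#5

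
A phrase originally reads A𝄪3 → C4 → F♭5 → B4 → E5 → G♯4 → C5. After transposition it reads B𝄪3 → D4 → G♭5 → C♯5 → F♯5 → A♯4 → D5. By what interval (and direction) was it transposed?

up a major second

From A##3 to B##3 is 2 letter names — a second of some quality.
A##3 to B##3 is 2 semitones, which makes it a major second; the second version is higher, so the direction is up.
Checking another pair — C5 → D5 — gives the same interval.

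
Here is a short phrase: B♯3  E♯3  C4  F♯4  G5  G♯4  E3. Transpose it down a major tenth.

G#2 C#2 Ab2 D3 Eb4 E3 C2

B#3 → G#2
E#3 → C#2
C4 → Ab2
F#4 → D3
G5 → Eb4
G#4 → E3
E3 → C2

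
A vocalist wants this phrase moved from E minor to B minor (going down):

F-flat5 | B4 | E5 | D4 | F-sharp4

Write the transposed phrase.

From E down to B is a perfect fourth; apply that to each pitch.
Fb5 -> Cb5
B4 -> F#4
E5 -> B4
D4 -> A3
F#4 -> C#4

Cb5 F#4 B4 A3 C#4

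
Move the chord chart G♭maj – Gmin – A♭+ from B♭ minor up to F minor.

Dbmaj Dmin Eb+

B♭ minor up to F minor is a perfect fifth; each chord root moves by that interval while the quality stays the same.
G♭maj: root G♭ up a perfect fifth → Db, giving Dbmaj.
Gmin: root G up a perfect fifth → D, giving Dmin.
A♭+: root A♭ up a perfect fifth → Eb, giving Eb+.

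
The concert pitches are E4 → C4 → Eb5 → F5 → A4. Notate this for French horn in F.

B4 G4 Bb5 C6 E5

Written C4 sounds as F3 on the French horn in F, so concert pitches are written a perfect fifth up.
E4 to B4
C4 to G4
Eb5 to Bb5
F5 to C6
A4 to E5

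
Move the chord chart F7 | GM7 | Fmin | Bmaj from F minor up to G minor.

F minor up to G minor is a major second; each chord root moves by that interval while the quality stays the same.
F7: root F up a major second → G, giving G7.
GM7: root G up a major second → A, giving AM7.
Fmin: root F up a major second → G, giving Gmin.
Bmaj: root B up a major second → C#, giving C#maj.

G7 AM7 Gmin C#maj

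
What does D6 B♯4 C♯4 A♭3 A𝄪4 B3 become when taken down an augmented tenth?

D6 → Bbb4
B#4 → G3
C#4 → Ab2
Ab3 → Fbb2
A##4 → F#3
B3 → Gb2

Bbb4 G3 Ab2 Fbb2 F#3 Gb2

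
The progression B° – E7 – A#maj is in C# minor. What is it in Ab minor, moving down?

C# minor down to Ab minor is an augmented third; each chord root moves by that interval while the quality stays the same.
B°: root B down an augmented third → Gb, giving Gb°.
E7: root E down an augmented third → Cb, giving Cb7.
A#maj: root A# down an augmented third → F, giving Fmaj.

Gb° Cb7 Fmaj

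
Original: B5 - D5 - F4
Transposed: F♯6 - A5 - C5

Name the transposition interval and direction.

From B5 to F#6 is 5 letter names — a fifth of some quality.
B5 to F#6 is 7 semitones, which makes it a perfect fifth; the second version is higher, so the direction is up.
Checking another pair — F4 → C5 — gives the same interval.

up a perfect fifth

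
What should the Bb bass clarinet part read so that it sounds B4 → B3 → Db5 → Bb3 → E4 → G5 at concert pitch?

C#6 C#5 Eb6 C5 F#5 A6

Written C4 sounds as Bb2 on the Bb bass clarinet, so concert pitches are written a major ninth up.
B4 becomes C#6
B3 becomes C#5
Db5 becomes Eb6
Bb3 becomes C5
E4 becomes F#5
G5 becomes A6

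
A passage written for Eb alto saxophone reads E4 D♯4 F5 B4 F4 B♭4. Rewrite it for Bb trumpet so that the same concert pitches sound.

First find concert pitch: the Eb alto saxophone sounds a major sixth below written, so E4 D♯4 F5 B4 F4 B♭4 sounds G3 F#3 Ab4 D4 Ab3 Db4.
Then write for Bb trumpet: it sounds a major second below written, so the part must be a major second above concert.
G3 → A3
F#3 → G#3
Ab4 → Bb4
D4 → E4
Ab3 → Bb3
Db4 → Eb4

A3 G#3 Bb4 E4 Bb3 Eb4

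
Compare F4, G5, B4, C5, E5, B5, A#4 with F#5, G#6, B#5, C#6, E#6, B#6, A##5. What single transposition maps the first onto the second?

up an augmented octave

Take the first pair: F4 → F#5. F to F spans 8 letter names, so the interval is some kind of octave.
F4 to F#5 is 13 semitones, which makes it an augmented octave; the second version is higher, so the direction is up.
Checking another pair — A#4 → A##5 — gives the same interval.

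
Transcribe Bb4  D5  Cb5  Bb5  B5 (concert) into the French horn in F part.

F5 A5 Gb5 F6 F#6

Written C4 sounds as F3 on the French horn in F, so concert pitches are written a perfect fifth up.
Bb4 -> F5
D5 -> A5
Cb5 -> Gb5
Bb5 -> F6
B5 -> F#6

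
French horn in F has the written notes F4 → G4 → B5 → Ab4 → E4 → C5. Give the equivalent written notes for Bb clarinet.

C4 D4 F#5 Eb4 B3 G4

First find concert pitch: the French horn in F sounds a perfect fifth below written, so F4 G4 B5 Ab4 E4 C5 sounds Bb3 C4 E5 Db4 A3 F4.
Then write for Bb clarinet: it sounds a major second below written, so the part must be a major second above concert.
Bb3 → C4
C4 → D4
E5 → F#5
Db4 → Eb4
A3 → B3
F4 → G4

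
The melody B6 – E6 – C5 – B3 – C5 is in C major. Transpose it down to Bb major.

From C down to Bb is a major second; apply that to each pitch.
B6 -> A6
E6 -> D6
C5 -> Bb4
B3 -> A3
C5 -> Bb4

A6 D6 Bb4 A3 Bb4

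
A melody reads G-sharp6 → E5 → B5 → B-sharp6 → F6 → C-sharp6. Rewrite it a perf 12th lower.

G#6: a twelfth down reaches C, and 19 semitones makes it C#5.
A perfect twelfth down from E5 gives A3.
A perfect twelfth down from B5 gives E4.
A perfect twelfth down from B#6 gives E#5.
F6 down a perfect twelfth is Bb4.
C#6 down a perfect twelfth is F#4.

C#5 A3 E4 E#5 Bb4 F#4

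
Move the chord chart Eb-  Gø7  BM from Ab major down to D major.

A- C#ø7 E#M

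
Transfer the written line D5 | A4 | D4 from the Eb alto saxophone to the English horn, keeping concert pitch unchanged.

First find concert pitch: the Eb alto saxophone sounds a major sixth below written, so D5 A4 D4 sounds F4 C4 F3.
Then write for English horn: it sounds a perfect fifth below written, so the part must be a perfect fifth above concert.
F4 → C5
C4 → G4
F3 → C4

C5 G4 C4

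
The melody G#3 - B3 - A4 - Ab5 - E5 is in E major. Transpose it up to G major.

B3 D4 C5 Cb6 G5

From E up to G is a minor third; apply that to each pitch.
G#3 becomes B3
B3 becomes D4
A4 becomes C5
Ab5 becomes Cb6
E5 becomes G5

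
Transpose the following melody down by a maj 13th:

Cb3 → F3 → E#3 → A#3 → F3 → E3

Ebb1 Ab1 G#1 C#2 Ab1 G1

Cb3 gives Ebb1
F3 gives Ab1
E#3 gives G#1
A#3 gives C#2
F3 gives Ab1
E3 gives G1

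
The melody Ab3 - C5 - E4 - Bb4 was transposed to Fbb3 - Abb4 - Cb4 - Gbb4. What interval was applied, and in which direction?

down an augmented third

From Ab3 to Fbb3 is 3 letter names — a third of some quality.
Fbb3 to Ab3 is 5 semitones, which makes it an augmented third; the second version is lower, so the direction is down.
Checking another pair — Bb4 → Gbb4 — gives the same interval.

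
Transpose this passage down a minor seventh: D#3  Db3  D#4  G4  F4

A minor seventh down from D#3 gives E#2.
Db3 down a minor seventh is Eb2.
D#4 down a minor seventh is E#3.
G4: a seventh down reaches A, and 10 semitones makes it A3.
A minor seventh down from F4 gives G3.

E#2 Eb2 E#3 A3 G3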